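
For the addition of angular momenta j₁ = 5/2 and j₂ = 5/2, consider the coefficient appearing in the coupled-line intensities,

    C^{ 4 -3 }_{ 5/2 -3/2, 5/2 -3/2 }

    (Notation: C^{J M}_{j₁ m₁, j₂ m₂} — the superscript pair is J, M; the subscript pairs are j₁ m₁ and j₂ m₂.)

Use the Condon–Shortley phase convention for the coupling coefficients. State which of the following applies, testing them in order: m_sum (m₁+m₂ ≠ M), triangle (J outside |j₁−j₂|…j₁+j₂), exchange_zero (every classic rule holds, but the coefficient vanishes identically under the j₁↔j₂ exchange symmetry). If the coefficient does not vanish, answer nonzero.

m-sum: m₁+m₂ = -3/2+(-3/2) = -3, M = -3  ✓
triangle: |j₁−j₂| = 0 ≤ J = 4 ≤ j₁+j₂ = 5  ✓
exchange: j₁=j₂ and m₁=m₂, and (−1)^(j₁+j₂−J) = (−1)^1 = −1 forces ⟨j₁m₁;j₂m₂|JM⟩ = −⟨j₂m₂;j₁m₁|JM⟩ = −⟨j₁m₁;j₂m₂|JM⟩ ⇒ the coefficient vanishes identically
Racah sum check: Σ_k collapses to 0 ⇒ CG = 0

exchange_zero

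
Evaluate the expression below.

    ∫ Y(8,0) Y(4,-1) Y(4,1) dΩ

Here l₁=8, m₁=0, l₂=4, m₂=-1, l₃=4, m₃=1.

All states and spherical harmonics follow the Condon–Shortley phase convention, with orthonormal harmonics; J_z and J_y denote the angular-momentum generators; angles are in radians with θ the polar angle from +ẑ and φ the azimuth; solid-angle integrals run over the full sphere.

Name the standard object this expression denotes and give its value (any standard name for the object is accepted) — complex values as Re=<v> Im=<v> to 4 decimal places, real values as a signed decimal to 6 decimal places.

This is a Gaunt coefficient — the integral of a triple product of spherical harmonics over the sphere.
m-sum 0 ✓  L=16 even ✓  4≤4≤12 ✓
Π(2lᵢ+1) = 17×9×9 = 1377
triangle coeff Δ(8,4,4) = 1/218790
Σ_t [4,4]: t=4:+1/331776 = 1/331776
(3j)²=490/21879 [(8 4 4; 0 0 0)], sign=+1
Σ_t [3,3]: t=3:−1/518400 = -1/518400
(3j)²=1568/109395 [(8 4 4; 0 -1 1)], sign=+1
⇒ 4πI² = 153664/347633
I = (+1)√(153664/347633/(4π)) = 0.18755154

Gaunt coefficient, +0.187552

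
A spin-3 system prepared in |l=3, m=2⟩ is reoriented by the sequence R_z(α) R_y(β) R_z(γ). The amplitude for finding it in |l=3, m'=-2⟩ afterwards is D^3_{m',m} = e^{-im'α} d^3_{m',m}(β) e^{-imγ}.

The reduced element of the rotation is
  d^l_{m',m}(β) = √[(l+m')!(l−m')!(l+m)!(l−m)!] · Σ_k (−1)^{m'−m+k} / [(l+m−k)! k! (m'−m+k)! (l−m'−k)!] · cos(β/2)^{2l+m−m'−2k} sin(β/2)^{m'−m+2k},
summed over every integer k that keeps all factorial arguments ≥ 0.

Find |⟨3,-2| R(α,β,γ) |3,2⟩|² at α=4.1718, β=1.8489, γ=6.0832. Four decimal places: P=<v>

Split into d^3_{-2,2}(β=1.8489) × two z-phases.
With c≡cos(β/2)=0.602274 and s≡sin(β/2)=0.798290, N=[1·120·120·1]^{1/2}=120.000000
Admissible k: 4..5 (factorial args all ≥0)
  k=4: (−1)^0·120.0000/(24)·0.6023^2·0.7983^4 = +0.736546
  k=5: (−1)^1·120.0000/(120)·0.6023^0·0.7983^6 = -0.258799
d^3_{-2,2}(1.8489) = +0.736546 -0.258799 = +0.477747
|D^3_{-2,2}|² = |d^3_{-2,2}(β)|² = (+0.477747)² = 0.228242 (the z-rotation phases have unit modulus)

P=0.2282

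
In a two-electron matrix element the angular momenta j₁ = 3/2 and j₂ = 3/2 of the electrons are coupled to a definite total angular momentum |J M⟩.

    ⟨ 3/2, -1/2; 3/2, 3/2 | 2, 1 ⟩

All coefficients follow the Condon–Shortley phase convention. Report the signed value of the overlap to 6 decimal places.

√[5·1!2!2!/6! · 1!2!3!0!3!1!] = √(2)
  +(−1)^1/∏(1,0,1,2,1,0)! = -1/2  (running -1/2)
⟨..|..⟩ = √(2)·(-1/2) = -0.707107

−√(1/2) = -0.707107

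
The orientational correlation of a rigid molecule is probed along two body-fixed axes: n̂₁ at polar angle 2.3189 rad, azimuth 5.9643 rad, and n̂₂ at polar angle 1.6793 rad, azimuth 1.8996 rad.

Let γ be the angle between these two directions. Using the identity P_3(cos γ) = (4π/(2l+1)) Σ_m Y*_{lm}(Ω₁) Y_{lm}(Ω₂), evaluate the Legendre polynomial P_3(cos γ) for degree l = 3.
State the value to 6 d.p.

0.426418

Summing Y*_{l m}(θ₁,φ₁)·Y_{l m}(θ₂,φ₂) over m ∈ [−3, 3]; prefactor 4π/(2·3+1) = 1.795196:
  m=-3: Y*=0.09468 - 0.13428j  Y=0.34188 + 0.22614j  product 0.06274 - 0.02450j
  m=-2: Y*=-0.30008 + 0.22239j  Y=0.08656 - 0.06685j  product -0.01111 + 0.03931j
  m=-1: Y*=0.29551 - 0.09756j  Y=0.09766 + 0.28624j  product 0.05679 + 0.07506j
  m=+0: Y*=0.17422 + 0.00000j  Y=0.11887 + 0.00000j  product 0.02071 + 0.00000j
  m=+1: Y*=-0.29551 - 0.09756j  Y=-0.09766 + 0.28624j  product 0.05679 - 0.07506j
  m=+2: Y*=-0.30008 - 0.22239j  Y=0.08656 + 0.06685j  product -0.01111 - 0.03931j
  m=+3: Y*=-0.09468 - 0.13428j  Y=-0.34188 + 0.22614j  product 0.06274 + 0.02450j
Accumulated sum 0.23753 + 0.00000j; after 4π/(2l+1) scaling, 0.42642 + 0.00000j ⇒ P_3 = 0.426418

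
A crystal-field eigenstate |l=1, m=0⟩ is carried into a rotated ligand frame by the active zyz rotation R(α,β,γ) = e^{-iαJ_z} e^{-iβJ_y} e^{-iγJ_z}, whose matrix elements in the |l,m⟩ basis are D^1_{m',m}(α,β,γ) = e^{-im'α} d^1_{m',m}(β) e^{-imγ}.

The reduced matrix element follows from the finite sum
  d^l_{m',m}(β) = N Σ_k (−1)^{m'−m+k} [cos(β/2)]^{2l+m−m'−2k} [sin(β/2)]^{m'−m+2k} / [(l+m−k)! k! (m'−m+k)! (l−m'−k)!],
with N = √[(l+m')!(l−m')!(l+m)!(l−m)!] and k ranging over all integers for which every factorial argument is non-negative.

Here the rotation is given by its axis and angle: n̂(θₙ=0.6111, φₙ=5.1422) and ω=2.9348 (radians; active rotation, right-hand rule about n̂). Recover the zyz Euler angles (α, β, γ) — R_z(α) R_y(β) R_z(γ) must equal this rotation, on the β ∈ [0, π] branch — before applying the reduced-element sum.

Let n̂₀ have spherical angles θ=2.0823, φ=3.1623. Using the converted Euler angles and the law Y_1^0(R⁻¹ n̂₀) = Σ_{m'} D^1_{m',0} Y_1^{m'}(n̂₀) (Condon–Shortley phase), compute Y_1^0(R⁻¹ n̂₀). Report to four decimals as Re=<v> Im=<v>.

Re=-0.1949 Im=0.0000

Axis–angle → zyz. n̂ = (sinθₙcosφₙ, sinθₙsinφₙ, cosθₙ) = (+0.239089, -0.521581, +0.819017), ω = 2.9348.
R = I cosω + sinω [n̂]ₓ + (1−cosω) n̂n̂ᵀ gives
  R = [-0.865585, -0.414914, +0.280372; -0.078589, -0.440396, -0.894357; +0.494556, -0.796177, +0.348593]
β = atan2(√(R₁₃²+R₂₃²), R₃₃) = 1.214727; α = atan2(R₂₃, R₁₃) mod 2π = 5.016175; γ = atan2(R₃₂, −R₃₁) mod 2π = 4.156553
Need the full column D^1_{m',0} for m'=−1..1 at α=5.0162, β=1.2147, γ=4.1566.
cos(β/2)=0.821156, sin(β/2)=0.570704
d^1_{-1,0}: single k=1 term ⇒ +0.662753;  D = +0.198253-0.632406i
d^1_{0,0}: k∈[0..1] ⇒ +0.674296 -0.325704 = +0.348593;  D = +0.348593+0.000000i
d^1_{1,0}: single k=0 term ⇒ -0.662753;  D = -0.198253-0.632406i
Y_1^{m'}(θ=2.0823,φ=3.1623) and Σ D·Y over m':
  (+0.1983-0.6324i)·(-0.3012+0.0062i)  (+0.3486+0.0000i)·(-0.2392+0.0000i)  (-0.1983-0.6324i)·(+0.3012+0.0062i)
Y_1^0(R⁻¹ n̂) = -0.194913+0.000000i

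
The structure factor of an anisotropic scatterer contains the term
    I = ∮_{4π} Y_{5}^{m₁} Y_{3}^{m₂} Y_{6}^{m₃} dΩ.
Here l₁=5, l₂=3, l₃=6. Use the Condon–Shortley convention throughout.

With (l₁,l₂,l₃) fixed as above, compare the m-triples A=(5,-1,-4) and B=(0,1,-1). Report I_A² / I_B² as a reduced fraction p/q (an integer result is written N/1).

27/7

l's match ⇒ only the (l;m) 3-j factors differ between A and B.
A: triangle coeff Δ(5,3,6) = 1/675675; Σ_t [0,0]: t=0:+1/322560 = 1/322560; (3j)²=18/1001 [(5 3 6; 5 -1 -4)], sign=+1
B: triangle coeff Δ(5,3,6) = 1/675675; Σ_t [0,2]: t=0:+1/34560 t=1:−1/3456 t=2:+1/5760 = -1/11520; (3j)²=2/429 [(5 3 6; 0 1 -1)], sign=+1
I_A²/I_B² = (18/1001)/(2/429) = 27/7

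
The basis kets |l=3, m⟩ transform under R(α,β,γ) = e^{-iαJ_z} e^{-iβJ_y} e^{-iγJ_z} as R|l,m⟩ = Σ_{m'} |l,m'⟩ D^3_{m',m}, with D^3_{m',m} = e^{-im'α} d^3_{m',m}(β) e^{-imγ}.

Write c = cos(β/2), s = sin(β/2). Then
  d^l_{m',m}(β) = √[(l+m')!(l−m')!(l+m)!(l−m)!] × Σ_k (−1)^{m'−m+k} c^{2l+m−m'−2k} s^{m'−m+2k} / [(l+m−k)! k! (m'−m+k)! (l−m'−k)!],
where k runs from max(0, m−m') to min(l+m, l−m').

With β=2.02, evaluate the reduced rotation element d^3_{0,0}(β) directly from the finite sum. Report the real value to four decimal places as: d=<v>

d^3_{0,0}(β=2.0200) via the finite sum:
Half-angle: c=0.531861, s=0.846832. N=√(6·6·6·6)=36.000000
k: max(0,(0)−(0))=0 … min(3+(0),3−(0))=3
  k=0: (−1)^0·36.0000/(36)·0.5319^6·0.8468^0 = +0.022635
  k=1: (−1)^1·36.0000/(4)·0.5319^4·0.8468^2 = -0.516450
  k=2: (−1)^2·36.0000/(4)·0.5319^2·0.8468^4 = +1.309264
  k=3: (−1)^3·36.0000/(36)·0.5319^0·0.8468^6 = -0.368793
d^3_{0,0}(2.0200) = +0.022635 -0.516450 +1.309264 -0.368793 = +0.446655

d=0.4467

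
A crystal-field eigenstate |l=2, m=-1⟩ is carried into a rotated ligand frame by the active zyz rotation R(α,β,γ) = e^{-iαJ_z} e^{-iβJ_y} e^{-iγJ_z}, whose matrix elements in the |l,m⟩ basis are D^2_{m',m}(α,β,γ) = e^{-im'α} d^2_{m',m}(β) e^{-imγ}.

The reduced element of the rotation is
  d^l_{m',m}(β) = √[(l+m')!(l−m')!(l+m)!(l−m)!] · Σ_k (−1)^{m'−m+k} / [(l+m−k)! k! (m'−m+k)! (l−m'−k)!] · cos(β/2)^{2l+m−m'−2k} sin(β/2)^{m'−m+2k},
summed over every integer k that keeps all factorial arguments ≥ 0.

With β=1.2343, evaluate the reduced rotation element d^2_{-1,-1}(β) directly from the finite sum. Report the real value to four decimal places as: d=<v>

d=-0.2259

d^2_{-1,-1}(β=1.2343) via the finite sum:
c=cos(1.234300/2)=0.815531, s=sin(1.234300/2)=0.578713; N=√[1·6·1·6]=6.000000
The bounds max(0,m−m')=0 and min(l+m,l−m')=1 give 2 terms
  k=0: (−1)^0·6.0000/(6)·0.8155^4·0.5787^0 = +0.442346
  k=1: (−1)^1·6.0000/(2)·0.8155^2·0.5787^2 = -0.668235
d^2_{-1,-1}(1.2343) = +0.442346 -0.668235 = -0.225889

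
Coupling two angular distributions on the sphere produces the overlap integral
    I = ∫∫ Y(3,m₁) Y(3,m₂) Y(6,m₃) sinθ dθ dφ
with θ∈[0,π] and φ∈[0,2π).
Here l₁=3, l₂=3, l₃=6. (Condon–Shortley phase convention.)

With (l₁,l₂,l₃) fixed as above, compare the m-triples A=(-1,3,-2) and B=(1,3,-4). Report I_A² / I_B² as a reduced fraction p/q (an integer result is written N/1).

l's match ⇒ only the (l;m) 3-j factors differ between A and B.
A: triangle coeff Δ(3,3,6) = 1/12012; Σ_t [0,0]: t=0:+1/34560 = 1/34560; (3j)²=1/429 [(3 3 6; -1 3 -2)], sign=+1
B: triangle coeff Δ(3,3,6) = 1/12012; Σ_t [0,0]: t=0:+1/34560 = 1/34560; (3j)²=5/286 [(3 3 6; 1 3 -4)], sign=+1
I_A²/I_B² = (1/429)/(5/286) = 2/15

2/15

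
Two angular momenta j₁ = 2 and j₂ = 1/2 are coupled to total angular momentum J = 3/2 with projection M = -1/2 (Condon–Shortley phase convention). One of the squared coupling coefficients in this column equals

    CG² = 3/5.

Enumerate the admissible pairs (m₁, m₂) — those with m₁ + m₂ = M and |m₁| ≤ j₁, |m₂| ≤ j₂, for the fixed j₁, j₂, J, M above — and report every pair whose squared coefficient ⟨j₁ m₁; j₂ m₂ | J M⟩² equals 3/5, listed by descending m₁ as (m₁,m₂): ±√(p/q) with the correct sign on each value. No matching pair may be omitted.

Admissible pairs with m₁+m₂ = M = -1/2: (-1,1/2), (0,-1/2)
  (m₁,m₂)=(0,-1/2): CG² = 2/5, CG = +√(2/5)
  (m₁,m₂)=(-1,1/2): CG² = 3/5, CG = −√(3/5)   ← matches the target
Pairs with CG² = 3/5: (-1,1/2): −√(3/5)

(-1,1/2): −√(3/5)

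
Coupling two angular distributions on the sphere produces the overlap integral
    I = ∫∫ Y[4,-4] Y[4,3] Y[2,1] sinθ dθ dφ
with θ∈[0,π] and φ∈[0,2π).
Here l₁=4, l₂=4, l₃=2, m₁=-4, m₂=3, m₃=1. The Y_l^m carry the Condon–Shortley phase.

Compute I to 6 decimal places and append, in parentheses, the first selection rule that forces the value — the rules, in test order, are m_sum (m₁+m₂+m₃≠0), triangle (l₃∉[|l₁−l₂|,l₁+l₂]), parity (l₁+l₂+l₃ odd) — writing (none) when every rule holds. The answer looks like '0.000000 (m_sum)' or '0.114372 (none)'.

0.198645 (none)

m-sum 0 ✓  L=10 even ✓  0≤2≤8 ✓
Π(2lᵢ+1) = 9×9×5 = 405
triangle coeff Δ(4,4,2) = 1/13860
Σ_t [2,4]: t=2:+1/192 t=3:−1/36 t=4:+1/192 = -5/288
(3j)²=20/693 [(4 4 2; 0 0 0)], sign=-1
Σ_t [6,6]: t=6:+1/1440 = 1/1440
(3j)²=7/165 [(4 4 2; -4 3 1)], sign=-1
⇒ 4πI² = 60/121
I = (+1)√(60/121/(4π)) = 0.19864517
No selection rule forces the value: the integral is nonzero (none).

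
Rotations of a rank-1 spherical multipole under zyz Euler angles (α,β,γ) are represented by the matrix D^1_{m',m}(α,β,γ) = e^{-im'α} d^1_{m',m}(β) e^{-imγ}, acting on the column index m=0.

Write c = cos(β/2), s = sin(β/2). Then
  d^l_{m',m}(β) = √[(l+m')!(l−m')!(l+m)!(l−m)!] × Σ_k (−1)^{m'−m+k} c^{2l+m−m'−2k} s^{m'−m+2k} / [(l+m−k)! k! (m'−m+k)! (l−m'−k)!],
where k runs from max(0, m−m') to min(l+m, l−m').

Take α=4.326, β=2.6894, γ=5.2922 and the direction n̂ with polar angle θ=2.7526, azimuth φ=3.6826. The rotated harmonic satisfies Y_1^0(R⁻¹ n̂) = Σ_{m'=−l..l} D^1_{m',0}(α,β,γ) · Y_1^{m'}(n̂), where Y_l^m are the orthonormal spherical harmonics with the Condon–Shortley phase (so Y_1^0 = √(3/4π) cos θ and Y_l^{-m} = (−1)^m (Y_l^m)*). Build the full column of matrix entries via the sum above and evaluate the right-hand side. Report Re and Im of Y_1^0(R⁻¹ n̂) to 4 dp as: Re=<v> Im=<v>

Need the full column D^1_{m',0} for m'=−1..1 at α=4.3260, β=2.6894, γ=5.2922.
cos(β/2)=0.224175, sin(β/2)=0.974549
d^1_{-1,0}: single k=1 term ⇒ +0.308962;  D = -0.116431-0.286184i
d^1_{0,0}: k∈[0..1] ⇒ +0.050254 -0.949746 = -0.899491;  D = -0.899491+0.000000i
d^1_{1,0}: single k=0 term ⇒ -0.308962;  D = +0.116431-0.286184i
Y_1^{m'}(θ=2.7526,φ=3.6826) and Σ D·Y over m':
  (-0.1164-0.2862i)·(-0.1123+0.0675i)  (-0.8995+0.0000i)·(-0.4521+0.0000i)  (+0.1164-0.2862i)·(+0.1123+0.0675i)
Y_1^0(R⁻¹ n̂) = +0.471438+0.000000i

Re=0.4714 Im=0.0000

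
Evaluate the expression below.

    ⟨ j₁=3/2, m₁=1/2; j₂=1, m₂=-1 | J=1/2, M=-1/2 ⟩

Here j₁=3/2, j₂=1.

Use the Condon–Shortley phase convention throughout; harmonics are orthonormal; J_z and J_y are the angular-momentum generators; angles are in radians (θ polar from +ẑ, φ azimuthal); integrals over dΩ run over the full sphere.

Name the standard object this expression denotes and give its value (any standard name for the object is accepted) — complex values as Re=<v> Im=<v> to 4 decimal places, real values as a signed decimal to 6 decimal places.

Clebsch–Gordan coefficient, +√(1/6) ≈ +0.408248

This is a Clebsch–Gordan (vector-coupling) coefficient.
triangle: 2!*1!*0!/4! = 2/24
(j±m)!: 2!*1!*0!*2!*0!*1! = 4
prefactor² = (2J+1)*Δ*N² = 2/3
  k=0: +1/(0!*2!*1!*0!*0!*0!) = 1/2
Σ = 1/2  ⇒  CG² = 2/3*(1/2)² = 1/6
CG = +√(1/6) = +0.408248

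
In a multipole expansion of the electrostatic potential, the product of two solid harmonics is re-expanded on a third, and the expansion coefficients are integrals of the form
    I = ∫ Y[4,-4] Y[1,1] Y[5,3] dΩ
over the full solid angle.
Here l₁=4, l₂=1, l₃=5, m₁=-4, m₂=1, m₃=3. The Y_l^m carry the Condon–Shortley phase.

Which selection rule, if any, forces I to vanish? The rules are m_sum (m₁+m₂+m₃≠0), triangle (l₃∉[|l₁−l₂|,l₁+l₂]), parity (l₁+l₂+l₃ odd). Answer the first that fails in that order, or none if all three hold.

azimuthal sum: -4 + 1 + 3 = 0  ✓
3 ≤ 5 ≤ 5 (triangle on l)  ✓
L = 4 + 1 + 5 = 10 (even)  ✓

none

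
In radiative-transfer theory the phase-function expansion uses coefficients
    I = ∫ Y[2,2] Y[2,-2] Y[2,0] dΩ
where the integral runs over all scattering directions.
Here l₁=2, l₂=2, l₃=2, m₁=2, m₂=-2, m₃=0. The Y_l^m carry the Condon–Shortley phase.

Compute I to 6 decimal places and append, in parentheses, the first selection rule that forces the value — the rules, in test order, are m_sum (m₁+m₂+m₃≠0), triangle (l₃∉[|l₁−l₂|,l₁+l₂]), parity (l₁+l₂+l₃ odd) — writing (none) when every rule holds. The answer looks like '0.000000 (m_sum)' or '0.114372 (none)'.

Rules hold: Σm=0, L=6 even, 0≤2≤4.
N = 5·5·5 = 125
Δ = 2!·2!·2!/7! = 1/630
Racah Σ t=0..2: t=0:+1/8 t=1:−1/1 t=2:+1/8 = -3/4
⇒ 3j(2 2 2; 0 0 0)² = 2/35, sgn -1
Racah Σ t=0..0: t=0:+1/8 = 1/8
⇒ 3j(2 2 2; 2 -2 0)² = 2/35, sgn +1
4πI² = N·(3j₀)²·(3jₘ)² = 20/49
I = -1·√(0.408163/4π) = -0.18022375
No selection rule forces the value: the integral is nonzero (none).

-0.180224 (none)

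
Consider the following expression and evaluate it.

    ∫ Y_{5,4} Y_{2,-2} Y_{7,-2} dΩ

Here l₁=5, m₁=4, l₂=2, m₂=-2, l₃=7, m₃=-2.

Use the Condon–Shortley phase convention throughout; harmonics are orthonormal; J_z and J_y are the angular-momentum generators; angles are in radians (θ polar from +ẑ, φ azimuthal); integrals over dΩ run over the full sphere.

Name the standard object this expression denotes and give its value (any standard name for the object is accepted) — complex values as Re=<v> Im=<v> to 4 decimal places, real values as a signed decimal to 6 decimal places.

Gaunt coefficient, +0.025340

This is a Gaunt coefficient — the integral of a triple product of spherical harmonics over the sphere.
Rules hold: Σm=0, L=14 even, 3≤7≤7.
N = 11·5·15 = 825
Δ = 0!·10!·4!/15! = 1/15015
Racah Σ t=0..0: t=0:+1/57600 = 1/57600
⇒ 3j(5 2 7; 0 0 0)² = 21/715, sgn -1
Racah Σ t=0..0: t=0:+1/8709120 = 1/8709120
⇒ 3j(5 2 7; 4 -2 -2)² = 1/3003, sgn -1
4πI² = N·(3j₀)²·(3jₘ)² = 15/1859
I = +1·√(0.00806885/4π) = 0.02533967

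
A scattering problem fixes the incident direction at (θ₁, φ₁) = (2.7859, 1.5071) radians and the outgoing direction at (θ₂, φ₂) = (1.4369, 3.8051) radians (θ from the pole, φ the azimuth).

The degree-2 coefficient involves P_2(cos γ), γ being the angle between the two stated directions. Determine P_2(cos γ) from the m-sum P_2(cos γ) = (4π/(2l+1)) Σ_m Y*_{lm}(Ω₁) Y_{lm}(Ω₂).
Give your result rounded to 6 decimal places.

-0.311418

Expand P_2 via completeness: Σ_{m} conj(Y_{2,m}) at Ω₁ times Y_{2,m} at Ω₂ —
  term(m=-2) = (-0.002064, 0.017652)   from Y*(Ω₁)=(-0.046464, 0.005951), Y(Ω₂)=(0.091575, -0.368173)
  term(m=-1) = (0.017136, 0.019256)   from Y*(Ω₁)=(-0.016053, -0.251681), Y(Ω₂)=(-0.080524, 0.062949)
  term(m=+0) = (-0.154053, 0.000000)   from Y*(Ω₁)=(0.516040, -0.000000), Y(Ω₂)=(-0.298529, 0.000000)
  term(m=+1) = (0.017136, -0.019256)   from Y*(Ω₁)=(0.016053, -0.251681), Y(Ω₂)=(0.080524, 0.062949)
  term(m=+2) = (-0.002064, -0.017652)   from Y*(Ω₁)=(-0.046464, -0.005951), Y(Ω₂)=(0.091575, 0.368173)
Σ over m = (-0.123909, 0.000000); ×(4π/5) → (-0.311418, 0.000000). Real part: -0.311418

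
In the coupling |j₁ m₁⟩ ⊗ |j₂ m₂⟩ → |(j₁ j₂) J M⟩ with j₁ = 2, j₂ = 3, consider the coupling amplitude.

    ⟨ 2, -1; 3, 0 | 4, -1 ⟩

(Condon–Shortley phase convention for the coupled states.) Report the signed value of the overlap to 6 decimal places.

√[9·1!3!5!/10! · 1!3!3!3!3!5!] = √(1944/7)
  +(−1)^0/∏(0,1,3,3,0,2)! = 1/72  (running 1/72)
  +(−1)^1/∏(1,0,2,2,1,3)! = -1/24  (running -1/36)
⟨..|..⟩ = √(1944/7)·(-1/36) = -0.462910

-0.462910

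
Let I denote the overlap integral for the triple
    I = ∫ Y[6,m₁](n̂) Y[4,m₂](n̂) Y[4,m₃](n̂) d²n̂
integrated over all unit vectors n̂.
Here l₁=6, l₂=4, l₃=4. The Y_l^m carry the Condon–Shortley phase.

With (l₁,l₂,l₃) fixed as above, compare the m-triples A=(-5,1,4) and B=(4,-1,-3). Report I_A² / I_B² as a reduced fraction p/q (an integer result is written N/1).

l's match ⇒ only the (l;m) 3-j factors differ between A and B.
A: triangle coeff Δ(6,4,4) = 1/1261260; Σ_t [5,5]: t=5:−1/172800 = -1/172800; (3j)²=2/65 [(6 4 4; -5 1 4)], sign=-1
B: triangle coeff Δ(6,4,4) = 1/1261260; Σ_t [1,2]: t=1:−1/28800 t=2:+1/34560 = -1/172800; (3j)²=1/1430 [(6 4 4; 4 -1 -3)], sign=+1
I_A²/I_B² = (2/65)/(1/1430) = 44/1

44/1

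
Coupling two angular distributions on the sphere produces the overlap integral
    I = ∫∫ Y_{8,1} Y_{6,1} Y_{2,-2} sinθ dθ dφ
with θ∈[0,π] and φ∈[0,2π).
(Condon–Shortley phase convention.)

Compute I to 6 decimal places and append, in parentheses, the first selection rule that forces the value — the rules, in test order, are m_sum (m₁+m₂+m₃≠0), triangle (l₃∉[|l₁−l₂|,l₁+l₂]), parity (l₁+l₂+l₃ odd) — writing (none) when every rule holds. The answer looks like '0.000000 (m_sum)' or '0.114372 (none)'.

m-sum 0 ✓  L=16 even ✓  2≤2≤14 ✓
Π(2lᵢ+1) = 17×13×5 = 1105
triangle coeff Δ(8,6,2) = 1/30940
Σ_t [6,6]: t=6:+1/2073600 = 1/2073600
(3j)²=28/1105 [(8 6 2; 0 0 0)], sign=+1
Σ_t [7,7]: t=7:−1/14515200 = -1/14515200
(3j)²=9/2210 [(8 6 2; 1 1 -2)], sign=-1
⇒ 4πI² = 126/1105
I = (-1)√(126/1105/(4π)) = -0.09525750
No selection rule forces the value: the integral is nonzero (none).

-0.095258 (none)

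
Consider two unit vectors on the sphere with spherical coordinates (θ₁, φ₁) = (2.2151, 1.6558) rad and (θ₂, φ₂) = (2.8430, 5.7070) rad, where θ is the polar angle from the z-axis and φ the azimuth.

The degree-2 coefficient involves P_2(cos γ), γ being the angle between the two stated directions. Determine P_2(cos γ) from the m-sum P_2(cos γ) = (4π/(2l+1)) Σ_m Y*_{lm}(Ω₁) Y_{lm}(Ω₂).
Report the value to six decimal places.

Expand P_2 via completeness: Σ_{m} conj(Y_{2,m}) at Ω₁ times Y_{2,m} at Ω₂ —
  term(m=-2) = (-0.002029, -0.008001)   from Y*(Ω₁)=(-0.243358, -0.041776), Y(Ω₂)=(0.013582, 0.030544)
  term(m=-1) = (-0.049483, 0.063602)   from Y*(Ω₁)=(0.031498, -0.369657), Y(Ω₂)=(-0.182140, -0.118342)
  term(m=+0) = (0.014250, 0.000000)   from Y*(Ω₁)=(0.025960, -0.000000), Y(Ω₂)=(0.548902, 0.000000)
  term(m=+1) = (-0.049483, -0.063602)   from Y*(Ω₁)=(-0.031498, -0.369657), Y(Ω₂)=(0.182140, -0.118342)
  term(m=+2) = (-0.002029, 0.008001)   from Y*(Ω₁)=(-0.243358, 0.041776), Y(Ω₂)=(0.013582, -0.030544)
Total Σ_m = (-0.088775, -0.000000). Multiply by 2.513274: (-0.223115, -0.000000). P_2(cos γ) = -0.223115

-0.223115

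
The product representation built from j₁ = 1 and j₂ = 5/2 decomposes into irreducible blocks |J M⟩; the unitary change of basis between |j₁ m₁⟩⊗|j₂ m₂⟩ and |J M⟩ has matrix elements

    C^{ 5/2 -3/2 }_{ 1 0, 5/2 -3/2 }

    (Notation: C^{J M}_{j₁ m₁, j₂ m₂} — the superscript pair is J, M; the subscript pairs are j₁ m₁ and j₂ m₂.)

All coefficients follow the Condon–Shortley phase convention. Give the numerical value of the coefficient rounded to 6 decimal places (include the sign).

+0.507093  (= +√(9/35))

j₁+j₂−J=1  J+j₁−j₂=1  J−j₁+j₂=4  j₁+j₂+J+1=7
(j₁±m₁, j₂±m₂, J±M) = (1,1,1,4,1,4)
P² = 576/35
sum k=0..1:
  [0] +1/6 = 1/6
  [1] −1/24 = -1/24
S = 1/8
C² = P²·S² = 9/35 ; C = +0.507093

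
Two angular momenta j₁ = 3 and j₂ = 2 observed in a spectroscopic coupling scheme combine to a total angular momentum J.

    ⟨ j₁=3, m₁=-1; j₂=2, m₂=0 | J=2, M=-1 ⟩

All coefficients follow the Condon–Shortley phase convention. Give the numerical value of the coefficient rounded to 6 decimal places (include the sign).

j₁+j₂−J=3  J+j₁−j₂=3  J−j₁+j₂=1  j₁+j₂+J+1=8
(j₁±m₁, j₂±m₂, J±M) = (2,4,2,2,1,3)
P² = 36/7
sum k=1..2:
  [1] −1/12 = -1/12
  [2] +1/4 = 1/4
S = 1/6
C² = P²·S² = 1/7 ; C = +0.377964

+0.377964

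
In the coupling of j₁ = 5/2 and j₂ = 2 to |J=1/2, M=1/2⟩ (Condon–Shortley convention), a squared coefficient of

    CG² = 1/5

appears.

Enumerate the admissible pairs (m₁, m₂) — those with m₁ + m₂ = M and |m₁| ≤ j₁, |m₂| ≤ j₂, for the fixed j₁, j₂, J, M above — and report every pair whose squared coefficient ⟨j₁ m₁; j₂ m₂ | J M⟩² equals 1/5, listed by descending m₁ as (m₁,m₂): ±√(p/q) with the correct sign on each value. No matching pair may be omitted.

Admissible pairs with m₁+m₂ = M = 1/2: (-3/2,2), (-1/2,1), (1/2,0), (3/2,-1), (5/2,-2)
  (m₁,m₂)=(5/2,-2): CG² = 1/3, CG = +√(1/3)
  (m₁,m₂)=(3/2,-1): CG² = 4/15, CG = −√(4/15)
  (m₁,m₂)=(1/2,0): CG² = 1/5, CG = +√(1/5)   ← matches the target
  (m₁,m₂)=(-1/2,1): CG² = 2/15, CG = −√(2/15)
  (m₁,m₂)=(-3/2,2): CG² = 1/15, CG = +√(1/15)
Pairs with CG² = 1/5: (1/2,0): +√(1/5)

(1/2,0): +√(1/5)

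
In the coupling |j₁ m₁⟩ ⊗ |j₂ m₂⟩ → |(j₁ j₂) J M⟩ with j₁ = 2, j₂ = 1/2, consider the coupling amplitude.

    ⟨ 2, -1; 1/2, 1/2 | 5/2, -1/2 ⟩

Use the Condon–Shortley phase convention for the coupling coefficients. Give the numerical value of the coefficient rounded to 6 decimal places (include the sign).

+√(2/5) = +0.632456

triangle: 0!×4!×1!/6! = 24/720
(j±m)!: 1!×3!×1!×0!×2!×3! = 72
prefactor² = (2J+1)×Δ×N² = 72/5
  k=0: +1/(0!×0!×3!×1!×1!×0!) = 1/6
Σ = 1/6  ⇒  CG² = 72/5×(1/6)² = 2/5
CG = +√(2/5) = +0.632456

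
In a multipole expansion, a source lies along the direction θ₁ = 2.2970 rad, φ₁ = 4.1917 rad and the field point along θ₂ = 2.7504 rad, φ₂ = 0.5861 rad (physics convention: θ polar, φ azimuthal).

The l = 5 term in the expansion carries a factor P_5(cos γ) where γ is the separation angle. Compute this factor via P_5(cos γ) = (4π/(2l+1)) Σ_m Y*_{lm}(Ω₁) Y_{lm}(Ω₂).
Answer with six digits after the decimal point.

Term-by-term m-sum for l=5 (normalisation 4π/11 = 1.142397):
  term(m=-5) = +0.000276-0.000297i   from Y*(Ω₁)=-0.055592+0.093133i, Y(Ω₂)=-0.003657-0.000784i
  term(m=-4) = -0.002458+0.008383i   from Y*(Ω₁)=+0.149224+0.265555i, Y(Ω₂)=+0.020038+0.020516i
  term(m=-3) = -0.009795-0.054206i   from Y*(Ω₁)=+0.429248+0.003747i, Y(Ω₂)=-0.023920-0.126073i
  term(m=-2) = +0.043368+0.057911i   from Y*(Ω₁)=+0.102577-0.175305i, Y(Ω₂)=-0.138254+0.328285i
  term(m=-1) = +0.124680+0.062396i   from Y*(Ω₁)=+0.129874+0.226467i, Y(Ω₂)=+0.444919-0.295392i
  term(m=+0) = -0.036142+0.000000i   from Y*(Ω₁)=+0.280884-0.000000i, Y(Ω₂)=-0.128672+0.000000i
  term(m=+1) = +0.124680-0.062396i   from Y*(Ω₁)=-0.129874+0.226467i, Y(Ω₂)=-0.444919-0.295392i
  term(m=+2) = +0.043368-0.057911i   from Y*(Ω₁)=+0.102577+0.175305i, Y(Ω₂)=-0.138254-0.328285i
  term(m=+3) = -0.009795+0.054206i   from Y*(Ω₁)=-0.429248+0.003747i, Y(Ω₂)=+0.023920-0.126073i
  term(m=+4) = -0.002458-0.008383i   from Y*(Ω₁)=+0.149224-0.265555i, Y(Ω₂)=+0.020038-0.020516i
  term(m=+5) = +0.000276+0.000297i   from Y*(Ω₁)=+0.055592+0.093133i, Y(Ω₂)=+0.003657-0.000784i
Total Σ_m = +0.276001+0.000000i. Multiply by 1.142397: +0.315302+0.000000i. P_5(cos γ) = 0.315302

0.315302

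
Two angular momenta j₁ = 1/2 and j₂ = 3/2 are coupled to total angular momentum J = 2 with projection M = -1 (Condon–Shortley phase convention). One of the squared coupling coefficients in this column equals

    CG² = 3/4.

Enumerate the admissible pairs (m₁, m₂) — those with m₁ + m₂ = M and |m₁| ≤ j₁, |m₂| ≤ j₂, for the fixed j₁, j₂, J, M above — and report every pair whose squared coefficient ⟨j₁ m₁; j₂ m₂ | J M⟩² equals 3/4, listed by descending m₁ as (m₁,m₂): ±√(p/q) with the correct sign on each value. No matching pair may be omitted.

Admissible pairs with m₁+m₂ = M = -1: (-1/2,-1/2), (1/2,-3/2)
  (m₁,m₂)=(1/2,-3/2): CG² = 1/4, CG = +√(1/4)
  (m₁,m₂)=(-1/2,-1/2): CG² = 3/4, CG = +√(3/4)   ← matches the target
Pairs with CG² = 3/4: (-1/2,-1/2): +√(3/4)

(-1/2,-1/2): +√(3/4)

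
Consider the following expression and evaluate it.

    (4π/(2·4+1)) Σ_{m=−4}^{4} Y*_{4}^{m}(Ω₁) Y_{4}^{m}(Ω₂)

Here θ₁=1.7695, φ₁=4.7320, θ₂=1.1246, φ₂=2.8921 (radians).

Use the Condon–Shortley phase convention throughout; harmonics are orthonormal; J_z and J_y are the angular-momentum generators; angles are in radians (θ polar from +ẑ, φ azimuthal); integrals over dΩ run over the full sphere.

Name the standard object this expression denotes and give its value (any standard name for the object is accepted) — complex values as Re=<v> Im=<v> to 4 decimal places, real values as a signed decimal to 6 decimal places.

This sum is the spherical-harmonic addition theorem: it equals the Legendre polynomial P_l(cos γ) of the angle γ between the two directions.
Expand P_4 via completeness: Σ_{m} conj(Y_{4,m}) at Ω₁ times Y_{4,m} at Ω₂ —
  term(m=-4) = +0.056833+0.105436i   from Y*(Ω₁)=+0.407460+0.032029i, Y(Ω₂)=+0.158840+0.246279i
  term(m=-3) = -0.066681+0.063821i   from Y*(Ω₁)=+0.013687-0.232376i, Y(Ω₂)=-0.290541-0.269842i
  term(m=-2) = +0.016590+0.009904i   from Y*(Ω₁)=+0.233618+0.009168i, Y(Ω₂)=+0.072564+0.039546i
  term(m=-1) = +0.020739-0.075198i   from Y*(Ω₁)=+0.004896-0.249628i, Y(Ω₂)=+0.302753+0.077142i
  term(m=+0) = -0.028948+0.000000i   from Y*(Ω₁)=+0.199316-0.000000i, Y(Ω₂)=-0.145238+0.000000i
  term(m=+1) = +0.020739+0.075198i   from Y*(Ω₁)=-0.004896-0.249628i, Y(Ω₂)=-0.302753+0.077142i
  term(m=+2) = +0.016590-0.009904i   from Y*(Ω₁)=+0.233618-0.009168i, Y(Ω₂)=+0.072564-0.039546i
  term(m=+3) = -0.066681-0.063821i   from Y*(Ω₁)=-0.013687-0.232376i, Y(Ω₂)=+0.290541-0.269842i
  term(m=+4) = +0.056833-0.105436i   from Y*(Ω₁)=+0.407460-0.032029i, Y(Ω₂)=+0.158840-0.246279i
Total Σ_m = +0.026013-0.000000i. Multiply by 1.396263: +0.036321-0.000000i. P_4(cos γ) = 0.036321

Legendre polynomial (addition theorem), +0.036321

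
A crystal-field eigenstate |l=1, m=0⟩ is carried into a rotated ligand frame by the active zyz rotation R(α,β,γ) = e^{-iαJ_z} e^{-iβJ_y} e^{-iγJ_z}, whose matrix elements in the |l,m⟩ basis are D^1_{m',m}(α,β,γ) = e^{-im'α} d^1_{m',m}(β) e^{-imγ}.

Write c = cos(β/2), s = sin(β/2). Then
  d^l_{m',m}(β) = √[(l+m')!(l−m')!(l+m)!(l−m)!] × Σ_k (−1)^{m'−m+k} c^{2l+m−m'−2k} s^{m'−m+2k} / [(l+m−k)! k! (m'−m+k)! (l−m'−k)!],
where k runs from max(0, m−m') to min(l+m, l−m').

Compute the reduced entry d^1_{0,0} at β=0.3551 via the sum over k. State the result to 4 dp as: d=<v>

d^1_{0,0}(β=0.3551) via the finite sum:
c=cos(0.355100/2)=0.984279, s=sin(0.355100/2)=0.176619; N=√[1·1·1·1]=1.000000
Admissible k: 0..1 (factorial args all ≥0)
  k=0: (−1)^0·1.0000/(1)·0.9843^2·0.1766^0 = +0.968806
  k=1: (−1)^1·1.0000/(1)·0.9843^0·0.1766^2 = -0.031194
d^1_{0,0}(0.3551) = +0.968806 -0.031194 = +0.937612

d=0.9376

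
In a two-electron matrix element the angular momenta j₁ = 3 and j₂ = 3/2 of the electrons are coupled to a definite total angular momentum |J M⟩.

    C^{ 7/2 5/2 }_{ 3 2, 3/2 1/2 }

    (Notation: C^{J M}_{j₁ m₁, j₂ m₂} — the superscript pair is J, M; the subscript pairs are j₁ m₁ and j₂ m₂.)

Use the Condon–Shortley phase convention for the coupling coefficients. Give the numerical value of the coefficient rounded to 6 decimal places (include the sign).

triangle: 1!·5!·2!/9! = 240/362880
(j±m)!: 5!·1!·2!·1!·6!·1! = 172800
prefactor² = (2J+1)·Δ·N² = 6400/7
  k=0: +1/(0!·1!·1!·2!·4!·0!) = 1/48
  k=1: −1/(1!·0!·0!·1!·5!·1!) = -1/120
Σ = 1/80  ⇒  CG² = 6400/7·(1/80)² = 1/7
CG = +√(1/7) = +0.377964

+√(1/7) ≈ +0.377964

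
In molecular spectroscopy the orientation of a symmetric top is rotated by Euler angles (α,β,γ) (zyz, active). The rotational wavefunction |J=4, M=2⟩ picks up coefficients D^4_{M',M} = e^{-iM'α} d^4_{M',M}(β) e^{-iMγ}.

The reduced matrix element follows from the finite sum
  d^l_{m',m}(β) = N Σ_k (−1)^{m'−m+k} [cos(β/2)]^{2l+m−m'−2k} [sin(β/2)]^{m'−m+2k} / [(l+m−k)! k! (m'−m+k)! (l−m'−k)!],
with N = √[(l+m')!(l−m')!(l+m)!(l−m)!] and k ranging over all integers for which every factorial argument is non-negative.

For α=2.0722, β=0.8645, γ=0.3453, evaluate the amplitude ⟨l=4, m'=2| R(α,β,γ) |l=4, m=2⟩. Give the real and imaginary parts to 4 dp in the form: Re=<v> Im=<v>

Re=-0.0494 Im=-0.4012

Split into d^4_{2,2}(β=0.8645) × two z-phases.
Half-angle: c=0.908025, s=0.418915. N=√(720·2·720·2)=1440.000000
k: max(0,(2)−(2))=0 … min(4+(2),4−(2))=2
  k=0: (−1)^0·1440.0000/(1440)·0.9080^8·0.4189^0 = +0.462151
  k=1: (−1)^1·1440.0000/(120)·0.9080^6·0.4189^2 = -1.180378
  k=2: (−1)^2·1440.0000/(96)·0.9080^4·0.4189^4 = +0.314041
d^4_{2,2}(0.8645) = +0.462151 -1.180378 +0.314041 = -0.404185
D = (-0.537938+0.842984i)·(-0.404185)·(+0.770864-0.637000i) = -0.049434-0.401151i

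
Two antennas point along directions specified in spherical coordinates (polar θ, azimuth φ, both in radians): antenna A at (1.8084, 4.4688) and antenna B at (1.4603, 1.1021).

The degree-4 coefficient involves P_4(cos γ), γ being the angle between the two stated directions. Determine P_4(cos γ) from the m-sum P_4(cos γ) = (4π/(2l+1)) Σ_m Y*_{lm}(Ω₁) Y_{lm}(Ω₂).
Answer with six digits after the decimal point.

Term-by-term m-sum for l=4 (normalisation 4π/9 = 1.396263):
  term(m=-4) = 0.10594 + 0.13361j   from Y*(Ω₁)=0.22179 - 0.32668j, Y(Ω₂)=-0.12926 + 0.41204j
  term(m=-3) = 0.02861 + 0.02291j   from Y*(Ω₁)=-0.18052 - 0.20141j, Y(Ω₂)=-0.13368 + 0.02222j
  term(m=-2) = 0.05266 + 0.02545j   from Y*(Ω₁)=0.17094 - 0.09056j, Y(Ω₂)=0.17895 + 0.24368j
  term(m=-1) = 0.04165 + 0.00954j   from Y*(Ω₁)=-0.06818 - 0.27436j, Y(Ω₂)=-0.06827 + 0.13484j
  term(m=+0) = 0.04271 + 0.00000j   from Y*(Ω₁)=0.15290 + 0.00000j, Y(Ω₂)=0.27931 + 0.00000j
  term(m=+1) = 0.04165 - 0.00954j   from Y*(Ω₁)=0.06818 - 0.27436j, Y(Ω₂)=0.06827 + 0.13484j
  term(m=+2) = 0.05266 - 0.02545j   from Y*(Ω₁)=0.17094 + 0.09056j, Y(Ω₂)=0.17895 - 0.24368j
  term(m=+3) = 0.02861 - 0.02291j   from Y*(Ω₁)=0.18052 - 0.20141j, Y(Ω₂)=0.13368 + 0.02222j
  term(m=+4) = 0.10594 - 0.13361j   from Y*(Ω₁)=0.22179 + 0.32668j, Y(Ω₂)=-0.12926 - 0.41204j
Σ over m = 0.50040 + 0.00000j; ×(4π/9) → 0.69870 + 0.00000j. Real part: 0.698696

0.698696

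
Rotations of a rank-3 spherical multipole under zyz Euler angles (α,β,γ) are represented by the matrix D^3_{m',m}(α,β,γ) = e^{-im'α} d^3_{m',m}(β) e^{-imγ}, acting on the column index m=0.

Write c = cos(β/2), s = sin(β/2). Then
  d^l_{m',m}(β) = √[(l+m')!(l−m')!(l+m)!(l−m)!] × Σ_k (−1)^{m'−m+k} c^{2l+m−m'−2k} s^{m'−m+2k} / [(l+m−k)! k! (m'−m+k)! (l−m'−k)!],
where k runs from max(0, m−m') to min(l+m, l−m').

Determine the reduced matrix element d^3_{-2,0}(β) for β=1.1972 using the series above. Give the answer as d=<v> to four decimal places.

d=0.4332

d^3_{-2,0}(β=1.1972) via the finite sum:
With c≡cos(β/2)=0.826125 and s≡sin(β/2)=0.563486, N=[1·120·6·6]^{1/2}=65.726707
k∈{2,3} keeps every argument non-negative
  k=2: (−1)^0·65.7267/(12)·0.8261^4·0.5635^2 = +0.810049
  k=3: (−1)^1·65.7267/(12)·0.8261^2·0.5635^4 = -0.376866
d^3_{-2,0}(1.1972) = +0.810049 -0.376866 = +0.433183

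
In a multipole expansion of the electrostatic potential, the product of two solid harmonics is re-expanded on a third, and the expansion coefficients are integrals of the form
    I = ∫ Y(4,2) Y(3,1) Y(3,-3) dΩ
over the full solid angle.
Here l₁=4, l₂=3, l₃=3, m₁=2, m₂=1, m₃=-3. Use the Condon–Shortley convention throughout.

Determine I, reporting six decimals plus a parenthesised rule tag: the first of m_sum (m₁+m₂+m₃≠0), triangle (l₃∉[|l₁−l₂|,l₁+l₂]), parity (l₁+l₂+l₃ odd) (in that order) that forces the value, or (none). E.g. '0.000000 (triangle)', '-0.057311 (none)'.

-0.188451 (none)

Rules hold: Σm=0, L=10 even, 1≤3≤7.
N = 9·7·7 = 441
Δ = 4!·4!·2!/11! = 1/34650
Racah Σ t=1..3: t=1:−1/72 t=2:+1/16 t=3:−1/72 = 5/144
⇒ 3j(4 3 3; 0 0 0)² = 2/77, sgn -1
Racah Σ t=2..2: t=2:+1/192 = 1/192
⇒ 3j(4 3 3; 2 1 -3)² = 3/77, sgn +1
4πI² = N·(3j₀)²·(3jₘ)² = 54/121
I = -1·√(0.446281/4π) = -0.18845135
No selection rule forces the value: the integral is nonzero (none).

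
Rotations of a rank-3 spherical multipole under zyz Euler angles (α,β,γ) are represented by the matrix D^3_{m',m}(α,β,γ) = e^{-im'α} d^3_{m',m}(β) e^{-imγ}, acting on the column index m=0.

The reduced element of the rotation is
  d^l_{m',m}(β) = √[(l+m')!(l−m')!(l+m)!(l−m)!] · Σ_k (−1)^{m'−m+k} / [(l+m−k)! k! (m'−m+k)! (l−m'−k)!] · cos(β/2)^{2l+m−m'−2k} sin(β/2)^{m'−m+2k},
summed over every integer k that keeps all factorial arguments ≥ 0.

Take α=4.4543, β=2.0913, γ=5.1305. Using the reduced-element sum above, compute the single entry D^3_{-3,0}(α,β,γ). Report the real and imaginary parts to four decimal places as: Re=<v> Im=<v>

Re=0.2552 Im=0.2610

Split into d^3_{-3,0}(β=2.0913) × two z-phases.
c=cos(2.091300/2)=0.501340, s=sin(2.091300/2)=0.865251; N=√[1·720·6·6]=160.996894
k: max(0,(0)−(-3))=3 … min(3+(0),3−(-3))=3
  k=3: (−1)^0·160.9969/(36)·0.5013^3·0.8653^3 = +0.365037
d^3_{-3,0}(2.0913) = +0.365037
Phases: e^{-i·(-3)·4.4543}=+0.699192+0.714934i, e^{-i·(0)·5.1305}=+1.000000+0.000000i ⇒ D=+0.255231+0.260977i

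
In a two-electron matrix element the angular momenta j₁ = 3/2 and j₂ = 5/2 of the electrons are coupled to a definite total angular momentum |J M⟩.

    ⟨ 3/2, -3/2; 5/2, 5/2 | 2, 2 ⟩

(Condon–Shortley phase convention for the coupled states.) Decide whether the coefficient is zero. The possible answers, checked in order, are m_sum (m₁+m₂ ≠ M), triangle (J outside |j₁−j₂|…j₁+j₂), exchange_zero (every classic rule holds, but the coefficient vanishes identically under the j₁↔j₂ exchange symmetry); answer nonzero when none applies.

m-sum: m₁+m₂ = -3/2+5/2 = 1, M = 2  ✗ ⇒ coefficient is 0

m_sum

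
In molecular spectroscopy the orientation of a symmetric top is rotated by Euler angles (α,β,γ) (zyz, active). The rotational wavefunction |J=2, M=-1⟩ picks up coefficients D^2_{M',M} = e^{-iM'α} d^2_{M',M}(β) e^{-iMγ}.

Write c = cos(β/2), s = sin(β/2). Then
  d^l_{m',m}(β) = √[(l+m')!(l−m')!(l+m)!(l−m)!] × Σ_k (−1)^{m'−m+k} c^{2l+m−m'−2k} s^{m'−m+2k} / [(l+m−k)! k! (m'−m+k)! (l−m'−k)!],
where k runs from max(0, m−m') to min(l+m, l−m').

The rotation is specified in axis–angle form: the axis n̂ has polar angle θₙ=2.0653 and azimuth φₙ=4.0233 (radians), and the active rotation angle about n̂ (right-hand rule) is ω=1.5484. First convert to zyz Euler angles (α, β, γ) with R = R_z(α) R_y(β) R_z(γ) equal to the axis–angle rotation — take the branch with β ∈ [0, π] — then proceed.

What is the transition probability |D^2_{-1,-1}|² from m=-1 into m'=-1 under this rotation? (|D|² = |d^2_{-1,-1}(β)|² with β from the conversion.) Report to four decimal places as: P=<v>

P=0.1023

Axis–angle → zyz. n̂ = (sinθₙcosφₙ, sinθₙsinφₙ, cosθₙ) = (-0.559664, -0.679364, -0.474595), ω = 1.5484.
R = I cosω + sinω [n̂]ₓ + (1−cosω) n̂n̂ᵀ gives
  R = [+0.328604, +0.846177, -0.419528; -0.102775, +0.473594, +0.874726; +0.938859, -0.244321, +0.242591]
β = atan2(√(R₁₃²+R₂₃²), R₃₃) = 1.325761; α = atan2(R₂₃, R₁₃) mod 2π = 2.018000; γ = atan2(R₃₂, −R₃₁) mod 2π = 3.396178
Split into d^2_{-1,-1}(β=1.3258) × two z-phases.
Half-angle: c=0.788223, s=0.615390. N=√(1·6·1·6)=6.000000
k: max(0,(-1)−(-1))=0 … min(2+(-1),2−(-1))=1
  k=0: (−1)^0·6.0000/(6)·0.7882^4·0.6154^0 = +0.386008
  k=1: (−1)^1·6.0000/(2)·0.7882^2·0.6154^2 = -0.705862
d^2_{-1,-1}(1.3258) = +0.386008 -0.705862 = -0.319855
|D^2_{-1,-1}|² = |d^2_{-1,-1}(β)|² = (-0.319855)² = 0.102307 (the z-rotation phases have unit modulus)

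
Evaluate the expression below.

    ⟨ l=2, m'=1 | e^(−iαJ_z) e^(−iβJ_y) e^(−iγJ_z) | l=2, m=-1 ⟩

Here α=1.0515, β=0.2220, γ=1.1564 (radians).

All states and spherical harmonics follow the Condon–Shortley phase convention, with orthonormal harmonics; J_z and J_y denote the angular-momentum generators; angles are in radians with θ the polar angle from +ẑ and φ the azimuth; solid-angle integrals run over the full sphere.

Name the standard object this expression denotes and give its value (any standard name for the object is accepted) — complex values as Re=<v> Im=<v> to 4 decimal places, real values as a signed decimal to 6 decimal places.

Wigner D-matrix element, Re=0.0360 Im=0.0038

This is a Wigner D-matrix element — the rotation-matrix element ⟨l m'| R(α,β,γ) |l m⟩ in the angular-momentum basis.
D^2_{1,-1}(1.0515,0.2220,1.1564) = e^{-i·1·1.0515}·d^2_{1,-1}(0.2220)·e^{-i·-1·1.1564}. Compute d first:
c=cos(0.222000/2)=0.993846, s=sin(0.222000/2)=0.110772; N=√[6·1·1·6]=6.000000
Admissible k: 0..1 (factorial args all ≥0)
  k=0: (−1)^2·6.0000/(2)·0.9938^2·0.1108^2 = +0.036360
  k=1: (−1)^3·6.0000/(6)·0.9938^0·0.1108^4 = -0.000151
d^2_{1,-1}(0.2220) = +0.036360 -0.000151 = +0.036209
Attach z-rotation phases: D = e^{-i(1)(1.0515)}·(+0.036209)·e^{-i(-1)(1.1564)} = +0.036010+0.003791i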